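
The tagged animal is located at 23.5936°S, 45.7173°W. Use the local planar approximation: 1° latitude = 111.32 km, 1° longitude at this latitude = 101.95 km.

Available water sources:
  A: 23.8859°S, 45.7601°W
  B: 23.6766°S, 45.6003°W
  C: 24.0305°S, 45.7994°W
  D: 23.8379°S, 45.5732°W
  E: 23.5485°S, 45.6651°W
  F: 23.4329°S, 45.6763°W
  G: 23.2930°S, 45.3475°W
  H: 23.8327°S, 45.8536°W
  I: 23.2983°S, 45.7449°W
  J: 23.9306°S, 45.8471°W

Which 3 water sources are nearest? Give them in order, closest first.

Distances from 23.5936°S, 45.7173°W:
A: √((-0.2923·111.32)² + (-0.0428·101.95)²) = √(1058.775848 + 19.039783) = 32.8301 km
B: √((-0.0830·111.32)² + (0.1170·101.95)²) = √(85.369469 + 142.280762) = 15.0881 km
C: √((-0.4369·111.32)² + (-0.0821·101.95)²) = √(2365.432093 + 70.058490) = 49.3507 km
D: √((-0.2443·111.32)² + (0.1441·101.95)²) = √(739.593915 + 215.825334) = 30.9099 km
E: √((0.0451·111.32)² + (0.0522·101.95)²) = √(25.205742 + 28.321449) = 7.3162 km
F: √((0.1607·111.32)² + (0.0410·101.95)²) = √(320.020757 + 17.471982) = 18.3710 km
G: √((0.3006·111.32)² + (0.3698·101.95)²) = √(1119.758448 + 1421.373695) = 50.4096 km
H: √((-0.2391·111.32)² + (-0.1363·101.95)²) = √(708.444034 + 193.092841) = 30.0256 km
I: √((0.2953·111.32)² + (-0.0276·101.95)²) = √(1080.620717 + 7.917583) = 32.9930 km
J: √((-0.3370·111.32)² + (-0.1298·101.95)²) = √(1407.363220 + 175.115200) = 39.7804 km
Sorted: E (7.3162 km) < B (15.0881 km) < F (18.3710 km) < H (30.0256 km) < D (30.9099 km) < …

E, B, F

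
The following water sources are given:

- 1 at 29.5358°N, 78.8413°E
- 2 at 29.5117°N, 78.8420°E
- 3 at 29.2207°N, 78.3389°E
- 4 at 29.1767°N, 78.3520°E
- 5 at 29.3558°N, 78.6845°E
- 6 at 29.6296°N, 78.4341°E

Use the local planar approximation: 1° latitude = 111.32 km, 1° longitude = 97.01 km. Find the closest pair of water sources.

Pairwise distances:
1–2: √((-0.0241·111.32)² + (0.0007·97.01)²) = √(7.197480 + 0.004611) = 2.6837 km
1–3: √((-0.3151·111.32)² + (-0.5024·97.01)²) = √(1230.391159 + 2375.375488) = 60.0480 km
1–4: √((-0.3591·111.32)² + (-0.4893·97.01)²) = √(1598.001584 + 2253.115424) = 62.0574 km
1–5: √((-0.1800·111.32)² + (-0.1568·97.01)²) = √(401.505414 + 231.379632) = 25.1572 km
1–6: √((0.0938·111.32)² + (-0.4072·97.01)²) = √(109.031521 + 1560.445294) = 40.8592 km
2–3: √((-0.2910·111.32)² + (-0.5031·97.01)²) = √(1049.379011 + 2381.999378) = 58.5780 km
2–4: √((-0.3350·111.32)² + (-0.4900·97.01)²) = √(1390.708181 + 2259.566718) = 60.4175 km
2–5: √((-0.1559·111.32)² + (-0.1575·97.01)²) = √(301.188667 + 233.450133) = 23.1223 km
2–6: √((0.1179·111.32)² + (-0.4079·97.01)²) = √(172.255860 + 1565.814894) = 41.6902 km
3–4: √((-0.0440·111.32)² + (0.0131·97.01)²) = √(23.991188 + 1.615011) = 5.0603 km
3–5: √((0.1351·111.32)² + (0.3456·97.01)²) = √(226.181507 + 1124.036663) = 36.7453 km
3–6: √((0.4089·111.32)² + (0.0952·97.01)²) = √(2071.956419 + 85.291727) = 46.4462 km
4–5: √((0.1791·111.32)² + (0.3325·97.01)²) = √(397.500397 + 1040.438246) = 37.9202 km
4–6: √((0.4529·111.32)² + (0.0821·97.01)²) = √(2541.856546 + 63.433595) = 51.0420 km
5–6: √((0.2738·111.32)² + (-0.2504·97.01)²) = √(928.994800 + 590.067450) = 38.9751 km
Closest pair: 1–2 at 2.6837 km.

1 and 2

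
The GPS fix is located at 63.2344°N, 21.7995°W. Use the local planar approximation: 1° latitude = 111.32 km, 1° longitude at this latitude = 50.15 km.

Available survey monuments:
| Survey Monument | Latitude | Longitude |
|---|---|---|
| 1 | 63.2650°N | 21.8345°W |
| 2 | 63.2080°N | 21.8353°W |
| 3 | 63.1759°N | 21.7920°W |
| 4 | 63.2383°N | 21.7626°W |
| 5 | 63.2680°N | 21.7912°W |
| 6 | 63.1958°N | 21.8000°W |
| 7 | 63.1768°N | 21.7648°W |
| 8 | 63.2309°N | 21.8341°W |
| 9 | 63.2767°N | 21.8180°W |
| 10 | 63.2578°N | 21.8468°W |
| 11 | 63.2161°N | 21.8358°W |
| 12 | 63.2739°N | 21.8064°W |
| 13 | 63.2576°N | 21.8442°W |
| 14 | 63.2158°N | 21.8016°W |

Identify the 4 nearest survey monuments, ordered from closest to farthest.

8, 4, 14, 11

Distances from 63.2344°N, 21.7995°W:
1: √((0.0306·111.32)² + (-0.0350·50.15)²) = √(11.603506 + 3.080903) = 3.8320 km
2: √((-0.0264·111.32)² + (-0.0358·50.15)²) = √(8.636828 + 3.223353) = 3.4439 km
3: √((-0.0585·111.32)² + (0.0075·50.15)²) = √(42.409009 + 0.141470) = 6.5231 km
4: √((0.0039·111.32)² + (0.0369·50.15)²) = √(0.188484 + 3.424480) = 1.9008 km
5: √((0.0336·111.32)² + (0.0083·50.15)²) = √(13.990233 + 0.173260) = 3.7634 km
6: √((-0.0386·111.32)² + (-0.0005·50.15)²) = √(18.463796 + 0.000629) = 4.2970 km
7: √((-0.0576·111.32)² + (0.0347·50.15)²) = √(41.114154 + 3.028313) = 6.6440 km
8: √((-0.0035·111.32)² + (-0.0346·50.15)²) = √(0.151804 + 3.010884) = 1.7784 km
9: √((0.0423·111.32)² + (-0.0185·50.15)²) = √(22.173136 + 0.860766) = 4.7994 km
10: √((0.0234·111.32)² + (-0.0473·50.15)²) = √(6.785441 + 5.626835) = 3.5231 km
11: √((-0.0183·111.32)² + (-0.0363·50.15)²) = √(4.150005 + 3.314020) = 2.7320 km
12: √((0.0395·111.32)² + (-0.0069·50.15)²) = √(19.334840 + 0.119740) = 4.4107 km
13: √((0.0232·111.32)² + (-0.0447·50.15)²) = √(6.669947 + 5.025241) = 3.4198 km
14: √((-0.0186·111.32)² + (-0.0021·50.15)²) = √(4.287186 + 0.011091) = 2.0732 km
Sorted: 8 (1.7784 km) < 4 (1.9008 km) < 14 (2.0732 km) < 11 (2.7320 km) < 13 (3.4198 km) < 2 (3.4439 km) < …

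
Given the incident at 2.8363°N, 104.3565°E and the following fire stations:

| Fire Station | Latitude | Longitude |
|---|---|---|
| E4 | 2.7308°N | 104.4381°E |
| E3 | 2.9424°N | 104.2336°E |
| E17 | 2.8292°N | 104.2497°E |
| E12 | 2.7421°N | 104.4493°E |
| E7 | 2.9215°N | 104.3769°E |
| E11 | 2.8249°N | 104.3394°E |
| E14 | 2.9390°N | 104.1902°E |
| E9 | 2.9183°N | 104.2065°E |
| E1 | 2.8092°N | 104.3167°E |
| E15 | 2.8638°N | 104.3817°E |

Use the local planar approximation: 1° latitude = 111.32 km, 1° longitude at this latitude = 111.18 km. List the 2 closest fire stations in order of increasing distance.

Distances from 2.8363°N, 104.3565°E:
E4: √((-0.1055·111.32)² + (0.0816·111.18)²) = √(137.927643 + 82.306410) = 14.8403 km
E3: √((0.1061·111.32)² + (-0.1229·111.18)²) = √(139.500949 + 186.705497) = 18.0612 km
E17: √((-0.0071·111.32)² + (-0.1068·111.18)²) = √(0.624688 + 140.992446) = 11.9003 km
E12: √((-0.0942·111.32)² + (0.0928·111.18)²) = √(109.963410 + 106.450889) = 14.7110 km
E7: √((0.0852·111.32)² + (0.0204·111.18)²) = √(89.955057 + 5.144151) = 9.7519 km
E11: √((-0.0114·111.32)² + (-0.0171·111.18)²) = √(1.610483 + 3.614478) = 2.2858 km
E14: √((0.1027·111.32)² + (-0.1663·111.18)²) = √(130.703520 + 341.851774) = 21.7383 km
E9: √((0.0820·111.32)² + (-0.1500·111.18)²) = √(83.324765 + 278.122329) = 19.0118 km
E1: √((-0.0271·111.32)² + (-0.0398·111.18)²) = √(9.100913 + 19.580306) = 5.3555 km
E15: √((0.0275·111.32)² + (0.0252·111.18)²) = √(9.371558 + 7.849725) = 4.1499 km
Sorted: E11 (2.2858 km) < E15 (4.1499 km) < E1 (5.3555 km) < E7 (9.7519 km) < …

E11, E15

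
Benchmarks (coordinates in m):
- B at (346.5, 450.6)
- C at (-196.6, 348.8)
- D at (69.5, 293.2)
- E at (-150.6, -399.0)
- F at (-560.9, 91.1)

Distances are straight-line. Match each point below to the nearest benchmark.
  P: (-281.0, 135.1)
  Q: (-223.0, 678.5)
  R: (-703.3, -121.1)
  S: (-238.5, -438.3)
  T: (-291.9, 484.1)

P at (-281.0, 135.1):
  B: 702.4 m
  C: 229.8 m
  D: 384.5 m
  E: 549.8 m
  F: 283.3 m
  → nearest: C (229.8 m)
Q at (-223.0, 678.5):
  B: 613.4 m
  C: 330.8 m
  D: 483.7 m
  E: 1079.9 m
  F: 677.7 m
  → nearest: C (330.8 m)
R at (-703.3, -121.1):
  B: 1195.4 m
  C: 691.1 m
  D: 876.8 m
  E: 618.6 m
  F: 255.6 m
  → nearest: F (255.6 m)
S at (-238.5, -438.3):
  B: 1064.1 m
  C: 788.2 m
  D: 793.7 m
  E: 96.3 m
  F: 619.8 m
  → nearest: E (96.3 m)
T at (-291.9, 484.1):
  B: 639.3 m
  C: 165.5 m
  D: 408.7 m
  E: 894.3 m
  F: 476.2 m
  → nearest: C (165.5 m)

P→C; Q→C; R→F; S→E; T→C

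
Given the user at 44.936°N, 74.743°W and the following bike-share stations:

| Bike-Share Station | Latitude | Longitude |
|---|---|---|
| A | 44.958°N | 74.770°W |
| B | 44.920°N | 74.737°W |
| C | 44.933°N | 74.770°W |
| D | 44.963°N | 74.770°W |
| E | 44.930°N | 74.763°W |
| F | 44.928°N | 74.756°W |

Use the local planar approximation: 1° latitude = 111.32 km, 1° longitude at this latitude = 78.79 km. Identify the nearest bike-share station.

Distances from 44.936°N, 74.743°W:
A: √((0.022·111.32)² + (-0.027·78.79)²) = √(5.99780 + 4.52553) = 3.244 km
B: √((-0.016·111.32)² + (0.006·78.79)²) = √(3.17239 + 0.22348) = 1.843 km
C: √((-0.003·111.32)² + (-0.027·78.79)²) = √(0.11153 + 4.52553) = 2.153 km
D: √((0.027·111.32)² + (-0.027·78.79)²) = √(9.03387 + 4.52553) = 3.682 km
E: √((-0.006·111.32)² + (-0.020·78.79)²) = √(0.44612 + 2.48315) = 1.712 km
F: √((-0.008·111.32)² + (-0.013·78.79)²) = √(0.79310 + 1.04913) = 1.357 km
Minimum: F at 1.357 km.

F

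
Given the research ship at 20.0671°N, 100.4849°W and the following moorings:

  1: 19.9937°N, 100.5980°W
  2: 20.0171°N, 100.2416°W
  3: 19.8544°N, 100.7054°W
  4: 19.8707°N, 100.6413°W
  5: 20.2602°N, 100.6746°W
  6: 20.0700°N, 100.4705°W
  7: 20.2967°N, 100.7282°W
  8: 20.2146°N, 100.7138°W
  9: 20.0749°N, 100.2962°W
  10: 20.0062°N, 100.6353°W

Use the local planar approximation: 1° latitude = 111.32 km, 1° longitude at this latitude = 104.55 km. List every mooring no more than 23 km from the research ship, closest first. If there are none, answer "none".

Distances from 20.0671°N, 100.4849°W:
1: 14.3731 km
2: 26.0389 km
3: 33.0468 km
4: 27.3016 km
5: 29.2477 km
6: 1.5397 km
7: 36.0598 km
8: 29.0228 km
9: 19.7477 km
10: 17.1235 km
Threshold 23 km: 6 (1.5397 km), 1 (14.3731 km), 10 (17.1235 km), 9 (19.7477 km) are within range.

6, 1, 10, 9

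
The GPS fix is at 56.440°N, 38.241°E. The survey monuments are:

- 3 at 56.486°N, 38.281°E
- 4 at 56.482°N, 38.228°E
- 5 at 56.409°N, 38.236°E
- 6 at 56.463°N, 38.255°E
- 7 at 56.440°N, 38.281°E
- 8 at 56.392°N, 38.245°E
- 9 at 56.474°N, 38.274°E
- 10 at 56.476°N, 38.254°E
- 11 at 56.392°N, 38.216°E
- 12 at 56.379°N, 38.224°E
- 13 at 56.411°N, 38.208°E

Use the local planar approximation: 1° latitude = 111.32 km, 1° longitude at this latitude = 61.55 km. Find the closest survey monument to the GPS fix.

7

Distances from 56.440°N, 38.241°E:
3: √((0.046·111.32)² + (0.040·61.55)²) = √(26.22177 + 6.06144) = 5.682 km
4: √((0.042·111.32)² + (-0.013·61.55)²) = √(21.85974 + 0.64024) = 4.743 km
5: √((-0.031·111.32)² + (-0.005·61.55)²) = √(11.90885 + 0.09471) = 3.465 km
6: √((0.023·111.32)² + (0.014·61.55)²) = √(6.55544 + 0.74253) = 2.701 km
7: √((0.000·111.32)² + (0.040·61.55)²) = √(0.00000 + 6.06144) = 2.462 km
8: √((-0.048·111.32)² + (0.004·61.55)²) = √(28.55150 + 0.06061) = 5.349 km
9: √((0.034·111.32)² + (0.033·61.55)²) = √(14.32532 + 4.12557) = 4.295 km
10: √((0.036·111.32)² + (0.013·61.55)²) = √(16.06022 + 0.64024) = 4.087 km
11: √((-0.048·111.32)² + (-0.025·61.55)²) = √(28.55150 + 2.36775) = 5.561 km
12: √((-0.061·111.32)² + (-0.017·61.55)²) = √(46.11116 + 1.09485) = 6.871 km
13: √((-0.029·111.32)² + (-0.033·61.55)²) = √(10.42179 + 4.12557) = 3.814 km
Minimum: 7 at 2.462 km.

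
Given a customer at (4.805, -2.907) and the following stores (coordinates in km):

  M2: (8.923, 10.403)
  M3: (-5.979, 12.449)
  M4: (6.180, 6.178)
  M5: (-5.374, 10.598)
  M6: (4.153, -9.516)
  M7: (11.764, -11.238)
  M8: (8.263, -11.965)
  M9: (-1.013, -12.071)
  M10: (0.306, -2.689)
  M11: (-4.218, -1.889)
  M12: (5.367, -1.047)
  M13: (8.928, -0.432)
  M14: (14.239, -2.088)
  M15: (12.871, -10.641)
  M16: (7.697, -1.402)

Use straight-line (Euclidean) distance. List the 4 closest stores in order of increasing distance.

Distances from (4.805, -2.907):
M2: √((4.118)² + (13.310)²) = √(16.957924 + 177.156100) = 13.9325 km
M3: √((-10.784)² + (15.356)²) = √(116.294656 + 235.806736) = 18.7644 km
M4: √((1.375)² + (9.085)²) = √(1.890625 + 82.537225) = 9.1885 km
M5: √((-10.179)² + (13.505)²) = √(103.612041 + 182.385025) = 16.9114 km
M6: √((-0.652)² + (-6.609)²) = √(0.425104 + 43.678881) = 6.6411 km
M7: √((6.959)² + (-8.331)²) = √(48.427681 + 69.405561) = 10.8551 km
M8: √((3.458)² + (-9.058)²) = √(11.957764 + 82.047364) = 9.6956 km
M9: √((-5.818)² + (-9.164)²) = √(33.849124 + 83.978896) = 10.8549 km
M10: √((-4.499)² + (0.218)²) = √(20.241001 + 0.047524) = 4.5043 km
M11: √((-9.023)² + (1.018)²) = √(81.414529 + 1.036324) = 9.0802 km
M12: √((0.562)² + (1.860)²) = √(0.315844 + 3.459600) = 1.9431 km
M13: √((4.123)² + (2.475)²) = √(16.999129 + 6.125625) = 4.8088 km
M14: √((9.434)² + (0.819)²) = √(89.000356 + 0.670761) = 9.4695 km
M15: √((8.066)² + (-7.734)²) = √(65.060356 + 59.814756) = 11.1748 km
M16: √((2.892)² + (1.505)²) = √(8.363664 + 2.265025) = 3.2602 km
Sorted: M12 (1.9431 km) < M16 (3.2602 km) < M10 (4.5043 km) < M13 (4.8088 km) < M6 (6.6411 km) < M11 (9.0802 km) < …

M12, M16, M10, M13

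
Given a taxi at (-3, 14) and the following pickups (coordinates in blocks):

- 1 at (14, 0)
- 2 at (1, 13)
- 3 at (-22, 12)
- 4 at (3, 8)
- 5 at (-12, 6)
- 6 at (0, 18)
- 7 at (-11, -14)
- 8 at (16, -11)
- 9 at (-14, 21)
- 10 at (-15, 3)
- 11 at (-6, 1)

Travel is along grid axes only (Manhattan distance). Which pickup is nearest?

2

Distances from (-3, 14):
1: |17| + |-14| = 17 + 14 = 31 blocks
2: |4| + |-1| = 4 + 1 = 5 blocks
3: |-19| + |-2| = 19 + 2 = 21 blocks
4: |6| + |-6| = 6 + 6 = 12 blocks
5: |-9| + |-8| = 9 + 8 = 17 blocks
6: |3| + |4| = 3 + 4 = 7 blocks
7: |-8| + |-28| = 8 + 28 = 36 blocks
8: |19| + |-25| = 19 + 25 = 44 blocks
9: |-11| + |7| = 11 + 7 = 18 blocks
10: |-12| + |-11| = 12 + 11 = 23 blocks
11: |-3| + |-13| = 3 + 13 = 16 blocks
Minimum: 2 at 5 blocks.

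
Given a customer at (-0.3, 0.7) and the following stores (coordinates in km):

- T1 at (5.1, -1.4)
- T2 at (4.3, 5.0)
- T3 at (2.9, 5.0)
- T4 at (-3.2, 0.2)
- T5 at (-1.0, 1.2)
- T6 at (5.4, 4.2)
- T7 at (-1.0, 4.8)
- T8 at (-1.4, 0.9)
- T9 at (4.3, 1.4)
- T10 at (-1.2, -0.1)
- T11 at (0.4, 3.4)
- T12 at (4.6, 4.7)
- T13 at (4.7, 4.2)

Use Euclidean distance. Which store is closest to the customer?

T5

Distances from (-0.3, 0.7):
T1: 5.79 km
T2: 6.30 km
T3: 5.36 km
T4: 2.94 km
T5: 0.86 km
T6: 6.69 km
T7: 4.16 km
T8: 1.12 km
T9: 4.65 km
T10: 1.20 km
T11: 2.79 km
T12: 6.33 km
T13: 6.10 km
Minimum: T5 at 0.86 km.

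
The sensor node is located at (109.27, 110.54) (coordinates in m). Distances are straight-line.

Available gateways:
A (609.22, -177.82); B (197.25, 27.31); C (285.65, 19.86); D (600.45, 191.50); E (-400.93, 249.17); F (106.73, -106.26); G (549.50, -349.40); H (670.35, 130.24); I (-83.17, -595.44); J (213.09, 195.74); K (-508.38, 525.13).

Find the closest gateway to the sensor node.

Distances from (109.27, 110.54):
A: √((499.95)² + (-288.36)²) = √(249950.0025 + 83151.4896) = 577.15 m
B: √((87.98)² + (-83.23)²) = √(7740.4804 + 6927.2329) = 121.11 m
C: √((176.38)² + (-90.68)²) = √(31109.9044 + 8222.8624) = 198.32 m
D: √((491.18)² + (80.96)²) = √(241257.7924 + 6554.5216) = 497.81 m
E: √((-510.20)² + (138.63)²) = √(260304.0400 + 19218.2769) = 528.70 m
F: √((-2.54)² + (-216.80)²) = √(6.4516 + 47002.2400) = 216.81 m
G: √((440.23)² + (-459.94)²) = √(193802.4529 + 211544.8036) = 636.67 m
H: √((561.08)² + (19.70)²) = √(314810.7664 + 388.0900) = 561.43 m
I: √((-192.44)² + (-705.98)²) = √(37033.1536 + 498407.7604) = 731.74 m
J: √((103.82)² + (85.20)²) = √(10778.5924 + 7259.0400) = 134.30 m
K: √((-617.65)² + (414.59)²) = √(381491.5225 + 171884.8681) = 743.89 m
Minimum: B at 121.11 m.

B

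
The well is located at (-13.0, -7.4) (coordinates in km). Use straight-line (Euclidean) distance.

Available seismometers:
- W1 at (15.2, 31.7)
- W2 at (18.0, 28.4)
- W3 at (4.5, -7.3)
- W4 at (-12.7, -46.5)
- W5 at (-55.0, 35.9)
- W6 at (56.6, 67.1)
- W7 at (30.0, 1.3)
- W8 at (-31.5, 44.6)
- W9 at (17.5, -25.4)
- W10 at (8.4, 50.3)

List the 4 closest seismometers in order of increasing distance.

Distances from (-13.0, -7.4):
W1: 48.2 km
W2: 47.4 km
W3: 17.5 km
W4: 39.1 km
W5: 60.3 km
W6: 102.0 km
W7: 43.9 km
W8: 55.2 km
W9: 35.4 km
W10: 61.5 km
Sorted: W3 (17.5 km) < W9 (35.4 km) < W4 (39.1 km) < W7 (43.9 km) < W2 (47.4 km) < W1 (48.2 km) < …

W3, W9, W4, W7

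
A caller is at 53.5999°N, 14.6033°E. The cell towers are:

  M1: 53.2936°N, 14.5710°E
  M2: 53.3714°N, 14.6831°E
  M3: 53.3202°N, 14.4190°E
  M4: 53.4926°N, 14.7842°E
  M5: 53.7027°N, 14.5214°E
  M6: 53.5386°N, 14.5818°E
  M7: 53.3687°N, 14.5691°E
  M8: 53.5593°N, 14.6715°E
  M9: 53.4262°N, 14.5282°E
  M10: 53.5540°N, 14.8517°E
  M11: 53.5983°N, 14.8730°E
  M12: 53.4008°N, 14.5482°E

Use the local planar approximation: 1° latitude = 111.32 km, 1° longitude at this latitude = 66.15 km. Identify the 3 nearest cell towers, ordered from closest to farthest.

Distances from 53.5999°N, 14.6033°E:
M1: √((-0.3063·111.32)² + (-0.0323·66.15)²) = √(1162.626958 + 4.565252) = 34.1642 km
M2: √((-0.2285·111.32)² + (0.0798·66.15)²) = √(647.021637 + 27.865413) = 25.9786 km
M3: √((-0.2797·111.32)² + (-0.1843·66.15)²) = √(969.463200 + 148.631331) = 33.4379 km
M4: √((-0.1073·111.32)² + (0.1809·66.15)²) = √(142.674329 + 143.197960) = 16.9078 km
M5: √((0.1028·111.32)² + (-0.0819·66.15)²) = √(130.958178 + 29.351311) = 12.6613 km
M6: √((-0.0613·111.32)² + (-0.0215·66.15)²) = √(46.565830 + 2.022724) = 6.9705 km
M7: √((-0.2312·111.32)² + (-0.0342·66.15)²) = √(662.402640 + 5.118137) = 25.8364 km
M8: √((-0.0406·111.32)² + (0.0682·66.15)²) = √(20.426712 + 20.353001) = 6.3859 km
M9: √((-0.1737·111.32)² + (-0.0751·66.15)²) = √(373.891879 + 24.679683) = 19.9643 km
M10: √((-0.0459·111.32)² + (0.2484·66.15)²) = √(26.107890 + 269.999450) = 17.2078 km
M11: √((-0.0016·111.32)² + (0.2697·66.15)²) = √(0.031724 + 318.288971) = 17.8415 km
M12: √((-0.1991·111.32)² + (-0.0551·66.15)²) = √(491.234562 + 13.285041) = 22.4615 km
Sorted: M8 (6.3859 km) < M6 (6.9705 km) < M5 (12.6613 km) < M4 (16.9078 km) < M10 (17.2078 km) < …

M8, M6, M5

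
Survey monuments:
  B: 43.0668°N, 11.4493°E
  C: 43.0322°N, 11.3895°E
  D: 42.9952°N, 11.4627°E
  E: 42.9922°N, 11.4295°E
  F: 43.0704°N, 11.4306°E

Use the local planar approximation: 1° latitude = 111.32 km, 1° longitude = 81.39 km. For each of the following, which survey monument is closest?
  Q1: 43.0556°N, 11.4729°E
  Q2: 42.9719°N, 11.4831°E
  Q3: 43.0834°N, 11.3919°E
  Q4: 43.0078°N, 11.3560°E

Q1→B; Q2→D; Q3→F; Q4→C

Q1 at 43.0556°N, 11.4729°E:
  B: √((0.0112·111.32)² + (-0.0236·81.39)²) = √(1.554470 + 3.689488) = 2.2900 km
  C: √((-0.0234·111.32)² + (-0.0834·81.39)²) = √(6.785441 + 46.075939) = 7.2706 km
  D: √((-0.0604·111.32)² + (-0.0102·81.39)²) = √(45.208518 + 0.689196) = 6.7748 km
  E: √((-0.0634·111.32)² + (-0.0434·81.39)²) = √(49.810960 + 12.477327) = 7.8923 km
  F: √((0.0148·111.32)² + (-0.0423·81.39)²) = √(2.714375 + 11.852851) = 3.8167 km
  → nearest: B (2.2900 km)
Q2 at 42.9719°N, 11.4831°E:
  B: √((0.0949·111.32)² + (-0.0338·81.39)²) = √(111.603758 + 7.567902) = 10.9166 km
  C: √((0.0603·111.32)² + (-0.0936·81.39)²) = √(45.058945 + 58.035509) = 10.1535 km
  D: √((0.0233·111.32)² + (-0.0204·81.39)²) = √(6.727570 + 2.756782) = 3.0797 km
  E: √((0.0203·111.32)² + (-0.0536·81.39)²) = √(5.106678 + 19.031441) = 4.9131 km
  F: √((0.0985·111.32)² + (-0.0525·81.39)²) = √(120.231664 + 18.258315) = 11.7682 km
  → nearest: D (3.0797 km)
Q3 at 43.0834°N, 11.3919°E:
  B: √((-0.0166·111.32)² + (0.0574·81.39)²) = √(3.414779 + 21.825584) = 5.0240 km
  C: √((-0.0512·111.32)² + (-0.0024·81.39)²) = √(32.485258 + 0.038156) = 5.7029 km
  D: √((-0.0882·111.32)² + (0.0708·81.39)²) = √(96.401450 + 33.205392) = 11.3845 km
  E: √((-0.0912·111.32)² + (0.0376·81.39)²) = √(103.070901 + 9.365216) = 10.6036 km
  F: √((-0.0130·111.32)² + (0.0387·81.39)²) = √(2.094272 + 9.921196) = 3.4663 km
  → nearest: F (3.4663 km)
Q4 at 43.0078°N, 11.3560°E:
  B: √((0.0590·111.32)² + (0.0933·81.39)²) = √(43.137048 + 57.664082) = 10.0400 km
  C: √((0.0244·111.32)² + (0.0335·81.39)²) = √(7.377786 + 7.434157) = 3.8486 km
  D: √((-0.0126·111.32)² + (0.1067·81.39)²) = √(1.967377 + 75.417292) = 8.7969 km
  E: √((-0.0156·111.32)² + (0.0735·81.39)²) = √(3.015752 + 35.786298) = 6.2291 km
  F: √((0.0626·111.32)² + (0.0746·81.39)²) = √(48.561832 + 36.865468) = 9.2427 km
  → nearest: C (3.8486 km)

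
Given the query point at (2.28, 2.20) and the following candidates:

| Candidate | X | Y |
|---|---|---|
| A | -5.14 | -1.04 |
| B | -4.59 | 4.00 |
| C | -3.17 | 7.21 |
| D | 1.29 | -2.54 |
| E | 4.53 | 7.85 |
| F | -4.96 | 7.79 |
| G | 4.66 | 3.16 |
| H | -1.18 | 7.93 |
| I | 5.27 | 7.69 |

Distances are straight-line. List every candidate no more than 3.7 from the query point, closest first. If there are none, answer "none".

G

Distances from (2.28, 2.20):
A: √((-7.42)² + (-3.24)²) = √(55.0564 + 10.4976) = 8.10
B: √((-6.87)² + (1.80)²) = √(47.1969 + 3.2400) = 7.10
C: √((-5.45)² + (5.01)²) = √(29.7025 + 25.1001) = 7.40
D: √((-0.99)² + (-4.74)²) = √(0.9801 + 22.4676) = 4.84
E: √((2.25)² + (5.65)²) = √(5.0625 + 31.9225) = 6.08
F: √((-7.24)² + (5.59)²) = √(52.4176 + 31.2481) = 9.15
G: √((2.38)² + (0.96)²) = √(5.6644 + 0.9216) = 2.57
H: √((-3.46)² + (5.73)²) = √(11.9716 + 32.8329) = 6.69
I: √((2.99)² + (5.49)²) = √(8.9401 + 30.1401) = 6.25
Threshold 3.7: G (2.57) is within range.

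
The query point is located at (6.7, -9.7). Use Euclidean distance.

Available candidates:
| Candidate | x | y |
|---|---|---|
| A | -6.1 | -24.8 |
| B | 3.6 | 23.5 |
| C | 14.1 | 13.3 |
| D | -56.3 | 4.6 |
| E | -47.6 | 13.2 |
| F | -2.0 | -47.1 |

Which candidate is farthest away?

D

Distances from (6.7, -9.7):
A: √((-12.8)² + (-15.1)²) = √(163.840 + 228.010) = 19.8
B: √((-3.1)² + (33.2)²) = √(9.610 + 1102.240) = 33.3
C: √((7.4)² + (23.0)²) = √(54.760 + 529.000) = 24.2
D: √((-63.0)² + (14.3)²) = √(3969.000 + 204.490) = 64.6
E: √((-54.3)² + (22.9)²) = √(2948.490 + 524.410) = 58.9
F: √((-8.7)² + (-37.4)²) = √(75.690 + 1398.760) = 38.4
Maximum: D at 64.6.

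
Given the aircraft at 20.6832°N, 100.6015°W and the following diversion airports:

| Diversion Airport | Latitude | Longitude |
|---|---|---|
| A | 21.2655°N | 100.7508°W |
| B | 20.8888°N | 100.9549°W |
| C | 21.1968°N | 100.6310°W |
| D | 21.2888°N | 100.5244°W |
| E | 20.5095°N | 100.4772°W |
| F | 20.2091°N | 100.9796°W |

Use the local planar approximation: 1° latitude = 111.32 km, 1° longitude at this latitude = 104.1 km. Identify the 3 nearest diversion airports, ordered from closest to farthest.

Distances from 20.6832°N, 100.6015°W:
A: √((0.5823·111.32)² + (-0.1493·104.1)²) = √(4201.844494 + 241.557805) = 66.6589 km
B: √((0.2056·111.32)² + (-0.3534·104.1)²) = √(523.832713 + 1353.426106) = 43.3273 km
C: √((0.5136·111.32)² + (-0.0295·104.1)²) = √(3268.860787 + 9.430734) = 57.2564 km
D: √((0.6056·111.32)² + (0.0771·104.1)²) = √(4544.835079 + 64.418442) = 67.8915 km
E: √((-0.1737·111.32)² + (0.1243·104.1)²) = √(373.891879 + 167.434025) = 23.2664 km
F: √((-0.4741·111.32)² + (-0.3781·104.1)²) = √(2785.391885 + 1549.226131) = 65.8378 km
Sorted: E (23.2664 km) < B (43.3273 km) < C (57.2564 km) < F (65.8378 km) < A (66.6589 km) < …

E, B, C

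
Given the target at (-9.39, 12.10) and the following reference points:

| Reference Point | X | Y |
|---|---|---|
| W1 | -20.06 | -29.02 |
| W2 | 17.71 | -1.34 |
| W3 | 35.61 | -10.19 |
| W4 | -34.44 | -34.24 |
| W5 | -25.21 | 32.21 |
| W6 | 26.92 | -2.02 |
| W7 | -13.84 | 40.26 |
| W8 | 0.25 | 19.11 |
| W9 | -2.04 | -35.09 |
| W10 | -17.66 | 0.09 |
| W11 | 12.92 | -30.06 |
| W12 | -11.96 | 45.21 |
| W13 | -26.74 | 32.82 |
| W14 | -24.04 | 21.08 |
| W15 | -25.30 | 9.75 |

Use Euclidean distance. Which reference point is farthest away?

W4

Distances from (-9.39, 12.10):
W1: √((-10.67)² + (-41.12)²) = √(113.8489 + 1690.8544) = 42.48
W2: √((27.10)² + (-13.44)²) = √(734.4100 + 180.6336) = 30.25
W3: √((45.00)² + (-22.29)²) = √(2025.0000 + 496.8441) = 50.22
W4: √((-25.05)² + (-46.34)²) = √(627.5025 + 2147.3956) = 52.68
W5: √((-15.82)² + (20.11)²) = √(250.2724 + 404.4121) = 25.59
W6: √((36.31)² + (-14.12)²) = √(1318.4161 + 199.3744) = 38.96
W7: √((-4.45)² + (28.16)²) = √(19.8025 + 792.9856) = 28.51
W8: √((9.64)² + (7.01)²) = √(92.9296 + 49.1401) = 11.92
W9: √((7.35)² + (-47.19)²) = √(54.0225 + 2226.8961) = 47.76
W10: √((-8.27)² + (-12.01)²) = √(68.3929 + 144.2401) = 14.58
W11: √((22.31)² + (-42.16)²) = √(497.7361 + 1777.4656) = 47.70
W12: √((-2.57)² + (33.11)²) = √(6.6049 + 1096.2721) = 33.21
W13: √((-17.35)² + (20.72)²) = √(301.0225 + 429.3184) = 27.02
W14: √((-14.65)² + (8.98)²) = √(214.6225 + 80.6404) = 17.18
W15: √((-15.91)² + (-2.35)²) = √(253.1281 + 5.5225) = 16.08
Maximum: W4 at 52.68.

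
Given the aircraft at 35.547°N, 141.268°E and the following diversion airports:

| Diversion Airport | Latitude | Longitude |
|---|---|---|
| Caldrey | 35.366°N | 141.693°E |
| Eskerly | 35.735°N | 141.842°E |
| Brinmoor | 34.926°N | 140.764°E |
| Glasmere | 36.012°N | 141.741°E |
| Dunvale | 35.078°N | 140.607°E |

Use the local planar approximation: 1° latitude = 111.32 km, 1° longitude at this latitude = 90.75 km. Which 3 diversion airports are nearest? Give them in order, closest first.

Caldrey, Eskerly, Glasmere

Distances from 35.547°N, 141.268°E:
Caldrey: √((-0.181·111.32)² + (0.425·90.75)²) = √(405.97898 + 1487.54848) = 43.515 km
Eskerly: √((0.188·111.32)² + (0.574·90.75)²) = √(437.98788 + 2713.42019) = 56.137 km
Brinmoor: √((-0.621·111.32)² + (-0.504·90.75)²) = √(4778.91819 + 2091.96464) = 82.891 km
Glasmere: √((0.465·111.32)² + (0.473·90.75)²) = √(2679.49099 + 1842.53416) = 67.246 km
Dunvale: √((-0.469·111.32)² + (-0.661·90.75)²) = √(2725.78803 + 3598.29020) = 79.524 km
Sorted: Caldrey (43.515 km) < Eskerly (56.137 km) < Glasmere (67.246 km) < Dunvale (79.524 km) < Brinmoor (82.891 km)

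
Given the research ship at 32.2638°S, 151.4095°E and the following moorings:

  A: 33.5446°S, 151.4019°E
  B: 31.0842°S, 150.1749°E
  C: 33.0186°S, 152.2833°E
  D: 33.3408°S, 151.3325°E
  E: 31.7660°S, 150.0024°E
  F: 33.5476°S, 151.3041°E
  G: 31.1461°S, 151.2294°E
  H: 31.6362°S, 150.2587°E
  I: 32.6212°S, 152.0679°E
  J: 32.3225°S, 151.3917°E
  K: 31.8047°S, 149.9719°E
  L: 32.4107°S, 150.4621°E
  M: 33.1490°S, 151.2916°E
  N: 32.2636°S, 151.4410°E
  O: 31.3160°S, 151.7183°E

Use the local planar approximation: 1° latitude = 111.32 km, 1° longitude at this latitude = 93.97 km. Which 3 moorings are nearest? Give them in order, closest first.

Distances from 32.2638°S, 151.4095°E:
A: √((-1.2808·111.32)² + (-0.0076·93.97)²) = √(20328.673147 + 0.510042) = 142.5804 km
B: √((1.1796·111.32)² + (-1.2346·93.97)²) = √(17243.122878 + 13459.564220) = 175.2218 km
C: √((-0.7548·111.32)² + (0.8738·93.97)²) = √(7060.089040 + 6742.214022) = 117.4832 km
D: √((-1.0770·111.32)² + (-0.0770·93.97)²) = √(14374.005342 + 52.355210) = 120.1098 km
E: √((0.4978·111.32)² + (-1.4071·93.97)²) = √(3070.832865 + 17483.500077) = 143.3678 km
F: √((-1.2838·111.32)² + (-0.1054·93.97)²) = √(20424.015812 + 98.097892) = 143.2554 km
G: √((1.1177·111.32)² + (-0.1801·93.97)²) = √(15480.924663 + 286.421674) = 125.5681 km
H: √((0.6276·111.32)² + (-1.1508·93.97)²) = √(4881.038859 + 11694.405806) = 128.7457 km
I: √((-0.3574·111.32)² + (0.6584·93.97)²) = √(1582.907335 + 3827.878092) = 73.5580 km
J: √((-0.0587·111.32)² + (-0.0178·93.97)²) = √(42.699481 + 2.797812) = 6.7452 km
K: √((0.4591·111.32)² + (-1.4376·93.97)²) = √(2611.926676 + 18249.651771) = 144.4354 km
L: √((-0.1469·111.32)² + (-0.9474·93.97)²) = √(267.417600 + 7925.838423) = 90.5166 km
M: √((-0.8852·111.32)² + (-0.1179·93.97)²) = √(9710.223045 + 122.745637) = 99.1613 km
N: √((0.0002·111.32)² + (0.0315·93.97)²) = √(0.000496 + 8.761926) = 2.9601 km
O: √((0.9478·111.32)² + (0.3088·93.97)²) = √(11132.169339 + 842.040610) = 109.4267 km
Sorted: N (2.9601 km) < J (6.7452 km) < I (73.5580 km) < L (90.5166 km) < M (99.1613 km) < …

N, J, I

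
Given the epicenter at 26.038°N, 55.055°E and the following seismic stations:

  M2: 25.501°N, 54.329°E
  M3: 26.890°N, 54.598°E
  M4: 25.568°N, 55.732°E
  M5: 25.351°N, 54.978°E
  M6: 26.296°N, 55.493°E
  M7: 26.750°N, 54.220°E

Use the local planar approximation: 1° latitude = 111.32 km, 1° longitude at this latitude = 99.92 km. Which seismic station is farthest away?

Distances from 26.038°N, 55.055°E:
M2: √((-0.537·111.32)² + (-0.726·99.92)²) = √(3573.50971 + 5262.33016) = 93.999 km
M3: √((0.852·111.32)² + (-0.457·99.92)²) = √(8995.50574 + 2085.14975) = 105.265 km
M4: √((-0.470·111.32)² + (0.677·99.92)²) = √(2737.42426 + 4575.95967) = 85.518 km
M5: √((-0.687·111.32)² + (-0.077·99.92)²) = √(5848.70706 + 59.19517) = 76.863 km
M6: √((0.258·111.32)² + (0.438·99.92)²) = √(824.87057 + 1915.37172) = 52.347 km
M7: √((0.712·111.32)² + (-0.835·99.92)²) = √(6282.12224 + 6961.09886) = 115.079 km
Maximum: M7 at 115.079 km.

M7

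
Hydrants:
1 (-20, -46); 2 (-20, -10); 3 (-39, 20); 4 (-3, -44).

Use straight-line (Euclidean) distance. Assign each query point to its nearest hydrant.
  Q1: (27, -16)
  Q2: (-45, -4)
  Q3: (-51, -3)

Q1→4; Q2→3; Q3→3

Q1 at (27, -16):
  1: 55.8
  2: 47.4
  3: 75.2
  4: 41.0
  → nearest: 4 (41.0)
Q2 at (-45, -4):
  1: 48.9
  2: 25.7
  3: 24.7
  4: 58.0
  → nearest: 3 (24.7)
Q3 at (-51, -3):
  1: 53.0
  2: 31.8
  3: 25.9
  4: 63.1
  → nearest: 3 (25.9)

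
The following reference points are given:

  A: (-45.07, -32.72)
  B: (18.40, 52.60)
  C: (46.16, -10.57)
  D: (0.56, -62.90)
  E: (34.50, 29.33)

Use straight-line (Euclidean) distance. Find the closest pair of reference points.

B and E

Pairwise distances:
B–E: 28.30
C–E: 41.57
A–D: 54.71
B–C: 69.00
C–D: 69.41
A–C: 93.88
D–E: 98.28
A–E: 100.90
A–B: 106.34
B–D: 116.87
Closest pair: B–E at 28.30.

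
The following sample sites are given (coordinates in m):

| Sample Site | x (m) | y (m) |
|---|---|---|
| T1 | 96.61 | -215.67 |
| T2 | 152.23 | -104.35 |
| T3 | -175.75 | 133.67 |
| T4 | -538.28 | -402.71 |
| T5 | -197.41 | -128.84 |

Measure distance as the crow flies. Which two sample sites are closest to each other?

T1 and T2

Pairwise distances:
T1–T2: 124.44 m
T3–T5: 263.40 m
T1–T5: 306.57 m
T2–T5: 350.50 m
T2–T3: 405.25 m
T4–T5: 437.26 m
T1–T3: 442.97 m
T3–T4: 647.40 m
T1–T4: 661.87 m
T2–T4: 752.21 m
Closest pair: T1–T2 at 124.44 m.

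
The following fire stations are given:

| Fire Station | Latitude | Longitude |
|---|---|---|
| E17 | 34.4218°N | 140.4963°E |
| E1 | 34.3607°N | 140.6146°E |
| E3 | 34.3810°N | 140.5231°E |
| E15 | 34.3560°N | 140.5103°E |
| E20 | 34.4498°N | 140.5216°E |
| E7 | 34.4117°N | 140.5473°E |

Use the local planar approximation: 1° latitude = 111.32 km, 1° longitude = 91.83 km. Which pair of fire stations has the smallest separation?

E3 and E15

Pairwise distances:
E17–E1: 12.8171 km
E17–E3: 5.1658 km
E17–E15: 7.4368 km
E17–E20: 3.8876 km
E17–E7: 4.8164 km
E1–E3: 8.7010 km
E1–E15: 9.5921 km
E1–E20: 13.0887 km
E1–E7: 8.3920 km
E3–E15: 3.0210 km
E3–E20: 7.6601 km
E3–E7: 4.0765 km
E15–E20: 10.4933 km
E15–E7: 7.0704 km
E20–E7: 4.8537 km
Closest pair: E3–E15 at 3.0210 km.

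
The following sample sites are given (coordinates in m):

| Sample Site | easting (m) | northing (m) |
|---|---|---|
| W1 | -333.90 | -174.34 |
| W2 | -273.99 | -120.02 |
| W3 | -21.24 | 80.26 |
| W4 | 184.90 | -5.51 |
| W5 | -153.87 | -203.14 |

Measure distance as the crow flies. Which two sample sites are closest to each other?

W1 and W2

Pairwise distances:
W1–W2: 80.87 m
W1–W3: 403.21 m
W1–W4: 545.58 m
W1–W5: 182.32 m
W2–W3: 322.48 m
W2–W4: 472.96 m
W2–W5: 146.07 m
W3–W4: 223.27 m
W3–W5: 312.90 m
W4–W5: 392.20 m
Closest pair: W1–W2 at 80.87 m.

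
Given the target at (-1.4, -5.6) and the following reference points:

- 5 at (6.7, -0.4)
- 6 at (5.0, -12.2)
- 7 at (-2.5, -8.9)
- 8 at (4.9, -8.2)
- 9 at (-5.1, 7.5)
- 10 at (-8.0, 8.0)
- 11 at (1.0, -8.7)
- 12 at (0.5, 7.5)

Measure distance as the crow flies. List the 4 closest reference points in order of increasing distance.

7, 11, 8, 6

Distances from (-1.4, -5.6):
5: √((8.1)² + (5.2)²) = √(65.610 + 27.040) = 9.6
6: √((6.4)² + (-6.6)²) = √(40.960 + 43.560) = 9.2
7: √((-1.1)² + (-3.3)²) = √(1.210 + 10.890) = 3.5
8: √((6.3)² + (-2.6)²) = √(39.690 + 6.760) = 6.8
9: √((-3.7)² + (13.1)²) = √(13.690 + 171.610) = 13.6
10: √((-6.6)² + (13.6)²) = √(43.560 + 184.960) = 15.1
11: √((2.4)² + (-3.1)²) = √(5.760 + 9.610) = 3.9
12: √((1.9)² + (13.1)²) = √(3.610 + 171.610) = 13.2
Sorted: 7 (3.5) < 11 (3.9) < 8 (6.8) < 6 (9.2) < 5 (9.6) < 12 (13.2) < …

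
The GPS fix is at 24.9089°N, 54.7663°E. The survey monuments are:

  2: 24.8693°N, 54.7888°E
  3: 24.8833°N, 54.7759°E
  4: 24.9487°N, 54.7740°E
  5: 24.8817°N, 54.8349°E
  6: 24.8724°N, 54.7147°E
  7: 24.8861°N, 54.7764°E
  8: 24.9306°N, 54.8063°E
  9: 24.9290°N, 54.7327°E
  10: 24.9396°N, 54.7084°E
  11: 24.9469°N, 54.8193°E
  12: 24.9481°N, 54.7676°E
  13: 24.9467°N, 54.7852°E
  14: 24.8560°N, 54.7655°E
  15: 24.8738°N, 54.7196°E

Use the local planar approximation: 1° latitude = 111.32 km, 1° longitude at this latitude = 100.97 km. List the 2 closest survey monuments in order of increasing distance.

7, 3

Distances from 24.9089°N, 54.7663°E:
2: 4.9592 km
3: 3.0101 km
4: 4.4982 km
5: 7.5594 km
6: 6.6071 km
7: 2.7353 km
8: 4.7061 km
9: 4.0640 km
10: 6.7718 km
11: 6.8214 km
12: 4.3657 km
13: 4.6204 km
14: 5.8894 km
15: 6.1238 km
Sorted: 7 (2.7353 km) < 3 (3.0101 km) < 9 (4.0640 km) < 12 (4.3657 km) < …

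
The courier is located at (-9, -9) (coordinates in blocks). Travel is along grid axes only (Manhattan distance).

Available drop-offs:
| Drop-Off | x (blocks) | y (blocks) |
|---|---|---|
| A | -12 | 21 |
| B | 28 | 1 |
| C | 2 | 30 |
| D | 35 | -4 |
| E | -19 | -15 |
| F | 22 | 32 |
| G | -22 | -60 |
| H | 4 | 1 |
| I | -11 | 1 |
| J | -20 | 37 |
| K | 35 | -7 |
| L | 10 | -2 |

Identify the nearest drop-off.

Distances from (-9, -9):
A: 33 blocks
B: 47 blocks
C: 50 blocks
D: 49 blocks
E: 16 blocks
F: 72 blocks
G: 64 blocks
H: 23 blocks
I: 12 blocks
J: 57 blocks
K: 46 blocks
L: 26 blocks
Minimum: I at 12 blocks.

I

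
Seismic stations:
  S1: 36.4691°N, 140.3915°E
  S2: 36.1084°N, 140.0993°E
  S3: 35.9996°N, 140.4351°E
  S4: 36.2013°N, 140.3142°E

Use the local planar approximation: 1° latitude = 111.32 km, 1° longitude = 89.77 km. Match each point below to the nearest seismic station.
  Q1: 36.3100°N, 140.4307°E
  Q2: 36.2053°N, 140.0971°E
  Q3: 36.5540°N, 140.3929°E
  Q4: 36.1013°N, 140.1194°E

Q1 at 36.3100°N, 140.4307°E:
  S1: √((0.1591·111.32)² + (-0.0392·89.77)²) = √(313.679946 + 12.383248) = 18.0572 km
  S2: √((-0.2016·111.32)² + (-0.3314·89.77)²) = √(503.648391 + 885.049291) = 37.2652 km
  S3: √((-0.3104·111.32)² + (0.0044·89.77)²) = √(1193.960119 + 0.156016) = 34.5560 km
  S4: √((-0.1087·111.32)² + (-0.1165·89.77)²) = √(146.421713 + 109.374052) = 15.9936 km
  → nearest: S4 (15.9936 km)
Q2 at 36.2053°N, 140.0971°E:
  S1: √((0.2638·111.32)² + (0.2944·89.77)²) = √(862.374642 + 698.454407) = 39.5073 km
  S2: √((-0.0969·111.32)² + (0.0022·89.77)²) = √(116.357384 + 0.039004) = 10.7887 km
  S3: √((-0.2057·111.32)² + (0.3380·89.77)²) = √(524.342401 + 920.652742) = 38.0131 km
  S4: √((-0.0040·111.32)² + (0.2171·89.77)²) = √(0.198274 + 379.823733) = 19.4942 km
  → nearest: S2 (10.7887 km)
Q3 at 36.5540°N, 140.3929°E:
  S1: √((-0.0849·111.32)² + (-0.0014·89.77)²) = √(89.322686 + 0.015795) = 9.4519 km
  S2: √((-0.4456·111.32)² + (-0.2936·89.77)²) = √(2460.575864 + 694.663616) = 56.1715 km
  S3: √((-0.5544·111.32)² + (0.0422·89.77)²) = √(3808.840957 + 14.351171) = 61.8320 km
  S4: √((-0.3527·111.32)² + (-0.0787·89.77)²) = √(1541.548932 + 49.912798) = 39.8931 km
  → nearest: S1 (9.4519 km)
Q4 at 36.1013°N, 140.1194°E:
  S1: √((0.3678·111.32)² + (0.2721·89.77)²) = √(1676.369865 + 596.649847) = 47.6762 km
  S2: √((0.0071·111.32)² + (-0.0201·89.77)²) = √(0.624688 + 3.255776) = 1.9699 km
  S3: √((-0.1017·111.32)² + (0.3157·89.77)²) = √(128.170566 + 803.177649) = 30.5180 km
  S4: √((0.1000·111.32)² + (0.1948·89.77)²) = √(123.921424 + 305.802024) = 20.7298 km
  → nearest: S2 (1.9699 km)

Q1→S4; Q2→S2; Q3→S1; Q4→S2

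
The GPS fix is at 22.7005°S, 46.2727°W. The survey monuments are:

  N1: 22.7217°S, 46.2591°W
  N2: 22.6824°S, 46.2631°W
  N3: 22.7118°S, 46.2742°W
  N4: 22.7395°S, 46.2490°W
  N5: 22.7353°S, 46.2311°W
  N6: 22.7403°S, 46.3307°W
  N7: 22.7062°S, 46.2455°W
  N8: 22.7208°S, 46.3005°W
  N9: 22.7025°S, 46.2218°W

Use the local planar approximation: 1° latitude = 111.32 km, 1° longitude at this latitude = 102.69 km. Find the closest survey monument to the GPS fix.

Distances from 22.7005°S, 46.2727°W:
N1: 2.7423 km
N2: 2.2431 km
N3: 1.2673 km
N4: 4.9771 km
N5: 5.7668 km
N6: 7.4232 km
N7: 2.8643 km
N8: 3.6409 km
N9: 5.2317 km
Minimum: N3 at 1.2673 km.

N3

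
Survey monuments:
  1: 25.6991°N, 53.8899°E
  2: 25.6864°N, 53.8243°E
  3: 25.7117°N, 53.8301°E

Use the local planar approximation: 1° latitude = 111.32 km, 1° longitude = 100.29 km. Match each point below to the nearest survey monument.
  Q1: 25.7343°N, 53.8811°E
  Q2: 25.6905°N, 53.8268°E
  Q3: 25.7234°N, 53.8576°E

Q1 at 25.7343°N, 53.8811°E:
  1: √((-0.0352·111.32)² + (0.0088·100.29)²) = √(15.354360 + 0.778898) = 4.0166 km
  2: √((-0.0479·111.32)² + (-0.0568·100.29)²) = √(28.432655 + 32.449793) = 7.8027 km
  3: √((-0.0226·111.32)² + (-0.0510·100.29)²) = √(6.329411 + 26.161077) = 5.7000 km
  → nearest: 1 (4.0166 km)
Q2 at 25.6905°N, 53.8268°E:
  1: √((0.0086·111.32)² + (0.0631·100.29)²) = √(0.916523 + 40.047368) = 6.4003 km
  2: √((-0.0041·111.32)² + (-0.0025·100.29)²) = √(0.208312 + 0.062863) = 0.5207 km
  3: √((0.0212·111.32)² + (0.0033·100.29)²) = √(5.569524 + 0.109533) = 2.3831 km
  → nearest: 2 (0.5207 km)
Q3 at 25.7234°N, 53.8576°E:
  1: √((-0.0243·111.32)² + (0.0323·100.29)²) = √(7.317436 + 10.493499) = 4.2203 km
  2: √((-0.0370·111.32)² + (-0.0333·100.29)²) = √(16.964843 + 11.153309) = 5.3027 km
  3: √((-0.0117·111.32)² + (-0.0275·100.29)²) = √(1.696360 + 7.606426) = 3.0500 km
  → nearest: 3 (3.0500 km)

Q1→1; Q2→2; Q3→3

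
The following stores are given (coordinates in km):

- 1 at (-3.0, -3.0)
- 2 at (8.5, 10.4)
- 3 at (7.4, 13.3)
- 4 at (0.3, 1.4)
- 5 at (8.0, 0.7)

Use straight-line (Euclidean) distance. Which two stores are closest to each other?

2 and 3

Pairwise distances:
1–2: √((11.5)² + (13.4)²) = √(132.250 + 179.560) = 17.7 km
1–3: √((10.4)² + (16.3)²) = √(108.160 + 265.690) = 19.3 km
1–4: √((3.3)² + (4.4)²) = √(10.890 + 19.360) = 5.5 km
1–5: √((11.0)² + (3.7)²) = √(121.000 + 13.690) = 11.6 km
2–3: √((-1.1)² + (2.9)²) = √(1.210 + 8.410) = 3.1 km
2–4: √((-8.2)² + (-9.0)²) = √(67.240 + 81.000) = 12.2 km
2–5: √((-0.5)² + (-9.7)²) = √(0.250 + 94.090) = 9.7 km
3–4: √((-7.1)² + (-11.9)²) = √(50.410 + 141.610) = 13.9 km
3–5: √((0.6)² + (-12.6)²) = √(0.360 + 158.760) = 12.6 km
4–5: √((7.7)² + (-0.7)²) = √(59.290 + 0.490) = 7.7 km
Closest pair: 2–3 at 3.1 km.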